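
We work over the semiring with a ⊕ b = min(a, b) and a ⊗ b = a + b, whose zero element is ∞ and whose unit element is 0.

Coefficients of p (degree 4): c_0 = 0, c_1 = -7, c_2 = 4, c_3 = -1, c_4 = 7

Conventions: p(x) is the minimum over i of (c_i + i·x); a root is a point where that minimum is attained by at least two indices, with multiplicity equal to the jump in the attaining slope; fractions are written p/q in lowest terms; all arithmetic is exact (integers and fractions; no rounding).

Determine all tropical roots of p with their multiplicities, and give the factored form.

hull edge (i=0, c=0) to (i=1, c=-7): slope -7, span 1
hull edge (i=1, c=-7) to (i=3, c=-1): slope 3, span 2
hull edge (i=3, c=-1) to (i=4, c=7): slope 8, span 1
Factored form: p(x) = 7 ⊗ (x ⊕ (-8)) ⊗ (x ⊕ (-3)) ⊗ (x ⊕ (-3)) ⊗ (x ⊕ 7)
Answer: roots = -8 (mult 1), -3 (mult 2), 7 (mult 1)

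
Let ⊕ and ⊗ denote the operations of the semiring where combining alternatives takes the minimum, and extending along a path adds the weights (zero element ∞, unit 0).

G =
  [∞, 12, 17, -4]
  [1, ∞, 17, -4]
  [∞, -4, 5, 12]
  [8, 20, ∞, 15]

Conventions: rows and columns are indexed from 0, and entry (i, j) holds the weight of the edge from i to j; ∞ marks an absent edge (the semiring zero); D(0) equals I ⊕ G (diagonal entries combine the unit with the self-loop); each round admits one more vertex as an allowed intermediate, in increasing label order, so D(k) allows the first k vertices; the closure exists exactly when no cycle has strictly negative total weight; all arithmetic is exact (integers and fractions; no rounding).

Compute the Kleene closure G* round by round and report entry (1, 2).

D(0):
  [0, 12, 17, -4]
  [1, 0, 17, -4]
  [∞, -4, 0, 12]
  [8, 20, ∞, 0]
D(1):
  [0, 12, 17, -4]
  [1, 0, 17, -4]
  [∞, -4, 0, 12]
  [8, 20, 25, 0]
D(2):
  [0, 12, 17, -4]
  [1, 0, 17, -4]
  [-3, -4, 0, -8]
  [8, 20, 25, 0]
D(3):
  [0, 12, 17, -4]
  [1, 0, 17, -4]
  [-3, -4, 0, -8]
  [8, 20, 25, 0]
D(4):
  [0, 12, 17, -4]
  [1, 0, 17, -4]
  [-3, -4, 0, -8]
  [8, 20, 25, 0]
Answer: G*[1][2] = 17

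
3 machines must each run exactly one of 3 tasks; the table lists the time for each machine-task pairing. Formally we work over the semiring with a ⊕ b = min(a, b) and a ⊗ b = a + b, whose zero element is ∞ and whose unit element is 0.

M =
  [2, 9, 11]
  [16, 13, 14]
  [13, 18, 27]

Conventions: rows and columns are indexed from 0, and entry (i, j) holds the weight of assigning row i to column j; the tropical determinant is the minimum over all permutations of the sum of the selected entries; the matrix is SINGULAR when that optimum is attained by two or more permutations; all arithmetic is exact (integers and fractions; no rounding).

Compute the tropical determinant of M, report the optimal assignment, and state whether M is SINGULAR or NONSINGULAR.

σ = (0, 1, 2): 2 + 13 + 27 = 42
σ = (0, 2, 1): 2 + 14 + 18 = 34
σ = (1, 0, 2): 9 + 16 + 27 = 52
σ = (1, 2, 0): 9 + 14 + 13 = 36
σ = (2, 0, 1): 11 + 16 + 18 = 45
σ = (2, 1, 0): 11 + 13 + 13 = 37
Optimal value attained by: σ = (0, 2, 1).
Answer: det⊕(M) = 34; verdict: NONSINGULAR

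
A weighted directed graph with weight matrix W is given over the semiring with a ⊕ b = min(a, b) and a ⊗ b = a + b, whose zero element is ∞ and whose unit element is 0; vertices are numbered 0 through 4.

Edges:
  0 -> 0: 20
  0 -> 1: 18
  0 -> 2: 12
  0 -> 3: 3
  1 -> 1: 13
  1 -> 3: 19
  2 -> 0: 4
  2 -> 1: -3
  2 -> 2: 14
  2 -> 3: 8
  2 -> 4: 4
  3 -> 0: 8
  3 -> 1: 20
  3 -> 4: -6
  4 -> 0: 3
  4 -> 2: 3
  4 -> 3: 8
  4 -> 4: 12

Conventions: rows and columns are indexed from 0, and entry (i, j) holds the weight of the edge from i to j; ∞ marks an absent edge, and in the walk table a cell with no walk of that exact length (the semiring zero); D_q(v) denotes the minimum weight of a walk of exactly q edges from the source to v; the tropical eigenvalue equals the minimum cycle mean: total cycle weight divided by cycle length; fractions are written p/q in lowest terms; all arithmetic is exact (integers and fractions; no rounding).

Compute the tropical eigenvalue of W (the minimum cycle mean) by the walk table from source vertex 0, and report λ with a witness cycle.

q=0: [0, ∞, ∞, ∞, ∞]
q=1: [20, 18, 12, 3, ∞]
q=2: [11, 9, 26, 20, -3]
q=3: [0, 22, 0, 5, 9]
q=4: [4, -3, 12, 3, -1]
q=5: [2, 9, 2, 7, -3]
Optimal cycle mean attained by: cycle 0->3->4->0, total 3 + (-6) + 3, length 3.
Answer: λ = 0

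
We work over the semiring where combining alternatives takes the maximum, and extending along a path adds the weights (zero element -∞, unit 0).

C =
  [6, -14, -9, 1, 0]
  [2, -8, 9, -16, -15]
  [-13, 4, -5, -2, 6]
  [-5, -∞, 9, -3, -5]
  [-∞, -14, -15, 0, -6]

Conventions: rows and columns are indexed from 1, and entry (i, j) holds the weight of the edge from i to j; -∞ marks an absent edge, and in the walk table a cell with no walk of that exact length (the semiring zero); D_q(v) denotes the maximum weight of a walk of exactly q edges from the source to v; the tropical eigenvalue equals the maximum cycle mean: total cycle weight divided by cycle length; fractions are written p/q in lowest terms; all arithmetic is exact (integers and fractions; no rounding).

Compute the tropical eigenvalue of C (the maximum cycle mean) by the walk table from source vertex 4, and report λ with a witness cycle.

q=0: [-∞, -∞, -∞, 0, -∞]
q=1: [-5, -∞, 9, -3, -5]
q=2: [1, 13, 6, 7, 15]
q=3: [15, 10, 22, 15, 12]
q=4: [21, 26, 24, 20, 28]
q=5: [28, 28, 35, 28, 30]
Optimal cycle mean attained by: cycle 2->3->2, total 9 + 4, length 2.
Answer: λ = 13/2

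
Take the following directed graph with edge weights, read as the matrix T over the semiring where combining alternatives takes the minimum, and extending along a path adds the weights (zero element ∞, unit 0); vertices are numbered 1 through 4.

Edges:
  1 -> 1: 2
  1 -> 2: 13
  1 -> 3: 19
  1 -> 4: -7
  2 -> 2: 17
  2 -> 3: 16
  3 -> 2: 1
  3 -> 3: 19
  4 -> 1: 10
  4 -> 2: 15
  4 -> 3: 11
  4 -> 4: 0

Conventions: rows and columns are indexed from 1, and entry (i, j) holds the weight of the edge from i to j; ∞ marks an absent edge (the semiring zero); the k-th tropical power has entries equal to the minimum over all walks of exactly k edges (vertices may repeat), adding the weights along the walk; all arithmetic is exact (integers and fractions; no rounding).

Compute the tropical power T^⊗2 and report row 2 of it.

T^⊗2:
  [3, 8, 4, -7]
  [∞, 17, 33, ∞]
  [∞, 18, 17, ∞]
  [10, 12, 11, 0]
Answer: row 2 of T^⊗2 = [∞, 17, 33, ∞]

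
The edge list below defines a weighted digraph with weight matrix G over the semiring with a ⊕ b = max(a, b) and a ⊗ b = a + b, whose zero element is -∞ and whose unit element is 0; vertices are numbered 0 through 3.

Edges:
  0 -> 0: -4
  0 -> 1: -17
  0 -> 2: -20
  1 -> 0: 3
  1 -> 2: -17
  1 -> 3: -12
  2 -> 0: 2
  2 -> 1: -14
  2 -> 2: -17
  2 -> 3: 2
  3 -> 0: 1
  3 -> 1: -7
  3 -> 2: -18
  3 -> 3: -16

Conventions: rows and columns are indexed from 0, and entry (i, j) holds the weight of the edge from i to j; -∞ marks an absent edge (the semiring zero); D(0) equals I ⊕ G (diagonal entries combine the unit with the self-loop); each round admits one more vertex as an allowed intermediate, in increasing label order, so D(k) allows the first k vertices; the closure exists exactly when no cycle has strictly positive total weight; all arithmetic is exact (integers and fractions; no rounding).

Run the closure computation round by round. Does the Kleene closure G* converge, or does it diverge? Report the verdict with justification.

D(0):
  [0, -17, -20, -∞]
  [3, 0, -17, -12]
  [2, -14, 0, 2]
  [1, -7, -18, 0]
D(1):
  [0, -17, -20, -∞]
  [3, 0, -17, -12]
  [2, -14, 0, 2]
  [1, -7, -18, 0]
D(2):
  [0, -17, -20, -29]
  [3, 0, -17, -12]
  [2, -14, 0, 2]
  [1, -7, -18, 0]
D(3):
  [0, -17, -20, -18]
  [3, 0, -17, -12]
  [2, -14, 0, 2]
  [1, -7, -18, 0]
D(4):
  [0, -17, -20, -18]
  [3, 0, -17, -12]
  [3, -5, 0, 2]
  [1, -7, -18, 0]
Key observation: every diagonal entry stays at the unit through all rounds, so no improving cycle exists.
Answer: CONVERGES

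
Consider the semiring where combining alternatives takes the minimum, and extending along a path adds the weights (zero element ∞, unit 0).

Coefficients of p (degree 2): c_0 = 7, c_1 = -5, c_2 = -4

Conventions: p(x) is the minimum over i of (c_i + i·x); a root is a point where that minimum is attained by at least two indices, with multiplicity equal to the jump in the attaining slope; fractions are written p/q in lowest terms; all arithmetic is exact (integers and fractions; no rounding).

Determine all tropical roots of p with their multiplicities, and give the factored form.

hull edge (i=0, c=7) to (i=1, c=-5): slope -12, span 1
hull edge (i=1, c=-5) to (i=2, c=-4): slope 1, span 1
Factored form: p(x) = -4 ⊗ (x ⊕ (-1)) ⊗ (x ⊕ 12)
Answer: roots = -1 (mult 1), 12 (mult 1)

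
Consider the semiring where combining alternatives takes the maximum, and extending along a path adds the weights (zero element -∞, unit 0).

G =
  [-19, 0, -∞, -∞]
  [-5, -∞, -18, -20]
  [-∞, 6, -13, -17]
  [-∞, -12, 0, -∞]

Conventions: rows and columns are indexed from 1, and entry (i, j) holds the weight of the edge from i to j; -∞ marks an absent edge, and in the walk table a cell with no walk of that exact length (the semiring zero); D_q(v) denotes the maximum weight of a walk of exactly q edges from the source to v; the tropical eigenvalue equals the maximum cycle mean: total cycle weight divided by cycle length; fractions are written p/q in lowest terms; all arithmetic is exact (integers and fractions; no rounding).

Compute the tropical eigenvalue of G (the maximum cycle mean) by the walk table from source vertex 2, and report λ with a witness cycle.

q=0: [-∞, 0, -∞, -∞]
q=1: [-5, -∞, -18, -20]
q=2: [-24, -5, -20, -35]
q=3: [-10, -14, -23, -25]
q=4: [-19, -10, -25, -34]
Optimal cycle mean attained by: cycle 1->2->1, total 0 + (-5), length 2.
Answer: λ = -5/2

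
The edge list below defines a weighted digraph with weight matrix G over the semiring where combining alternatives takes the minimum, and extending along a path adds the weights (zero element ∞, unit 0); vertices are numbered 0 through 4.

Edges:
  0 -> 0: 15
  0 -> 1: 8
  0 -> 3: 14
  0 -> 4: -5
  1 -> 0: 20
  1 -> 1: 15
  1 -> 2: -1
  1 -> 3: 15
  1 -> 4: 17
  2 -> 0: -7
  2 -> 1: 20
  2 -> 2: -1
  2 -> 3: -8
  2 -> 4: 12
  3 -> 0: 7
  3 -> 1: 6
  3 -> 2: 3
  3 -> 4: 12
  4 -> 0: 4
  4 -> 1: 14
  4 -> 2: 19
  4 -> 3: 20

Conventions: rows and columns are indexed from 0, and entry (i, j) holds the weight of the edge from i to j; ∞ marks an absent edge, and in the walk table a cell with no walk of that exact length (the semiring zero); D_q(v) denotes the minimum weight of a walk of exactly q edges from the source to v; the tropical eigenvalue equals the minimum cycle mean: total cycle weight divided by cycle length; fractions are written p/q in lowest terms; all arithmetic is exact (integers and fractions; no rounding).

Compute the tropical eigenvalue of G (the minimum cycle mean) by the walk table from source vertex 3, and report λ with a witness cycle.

q=0: [∞, ∞, ∞, 0, ∞]
q=1: [7, 6, 3, ∞, 12]
q=2: [-4, 15, 2, -5, 2]
q=3: [-5, 1, -2, -6, -9]
q=4: [-9, 0, -3, -10, -10]
q=5: [-10, -4, -7, -11, -14]
Optimal cycle mean attained by: cycle 2->3->2, total (-8) + 3, length 2.
Answer: λ = -5/2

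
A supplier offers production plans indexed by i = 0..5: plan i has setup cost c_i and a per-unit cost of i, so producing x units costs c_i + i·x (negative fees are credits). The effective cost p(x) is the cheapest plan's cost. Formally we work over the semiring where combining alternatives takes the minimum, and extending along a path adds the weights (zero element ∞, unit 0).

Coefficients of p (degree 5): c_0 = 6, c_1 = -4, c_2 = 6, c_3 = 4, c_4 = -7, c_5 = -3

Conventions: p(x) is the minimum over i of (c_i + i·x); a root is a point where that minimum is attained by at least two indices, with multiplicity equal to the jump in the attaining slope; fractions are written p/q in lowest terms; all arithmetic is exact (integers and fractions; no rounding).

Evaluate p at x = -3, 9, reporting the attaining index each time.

p(-3) = min(6+0·(-3)=6, -4+1·(-3)=-7, 6+2·(-3)=0, 4+3·(-3)=-5, -7+4·(-3)=-19, -3+5·(-3)=-18) = -19 (attained by i=4)
p(9) = min(6+0·9=6, -4+1·9=5, 6+2·9=24, 4+3·9=31, -7+4·9=29, -3+5·9=42) = 5 (attained by i=1)
Answer: p(-3) = -19; p(9) = 5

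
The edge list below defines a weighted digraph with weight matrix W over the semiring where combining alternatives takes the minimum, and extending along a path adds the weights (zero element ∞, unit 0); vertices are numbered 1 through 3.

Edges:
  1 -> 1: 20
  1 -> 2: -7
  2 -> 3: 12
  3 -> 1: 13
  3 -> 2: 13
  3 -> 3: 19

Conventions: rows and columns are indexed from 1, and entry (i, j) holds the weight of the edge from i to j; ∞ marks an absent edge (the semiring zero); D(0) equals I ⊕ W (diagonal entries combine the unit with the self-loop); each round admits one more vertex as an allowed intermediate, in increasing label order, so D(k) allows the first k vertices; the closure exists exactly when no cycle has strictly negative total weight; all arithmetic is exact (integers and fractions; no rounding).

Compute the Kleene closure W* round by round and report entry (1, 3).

D(0):
  [0, -7, ∞]
  [∞, 0, 12]
  [13, 13, 0]
D(1):
  [0, -7, ∞]
  [∞, 0, 12]
  [13, 6, 0]
D(2):
  [0, -7, 5]
  [∞, 0, 12]
  [13, 6, 0]
D(3):
  [0, -7, 5]
  [25, 0, 12]
  [13, 6, 0]
Answer: W*[1][3] = 5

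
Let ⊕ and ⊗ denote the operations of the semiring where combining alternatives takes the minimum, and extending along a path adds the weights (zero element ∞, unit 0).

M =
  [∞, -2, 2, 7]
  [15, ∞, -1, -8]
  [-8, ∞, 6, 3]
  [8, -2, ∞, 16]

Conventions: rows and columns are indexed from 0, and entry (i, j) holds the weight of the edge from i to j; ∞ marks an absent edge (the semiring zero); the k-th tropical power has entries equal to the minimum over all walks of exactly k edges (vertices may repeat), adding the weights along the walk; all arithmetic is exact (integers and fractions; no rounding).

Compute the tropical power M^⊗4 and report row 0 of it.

M^⊗2:
  [-6, 5, -3, -10]
  [-9, -10, 5, 2]
  [-2, -10, -6, -1]
  [13, 6, -3, -10]
M^⊗3:
  [-11, -12, -4, -3]
  [-3, -11, -11, -18]
  [-14, -4, -11, -18]
  [-11, -12, 3, -2]
M^⊗4:
  [-12, -13, -13, -20]
  [-19, -20, -12, -19]
  [-19, -20, -12, -12]
  [-5, -13, -13, -20]
Answer: row 0 of M^⊗4 = [-12, -13, -13, -20]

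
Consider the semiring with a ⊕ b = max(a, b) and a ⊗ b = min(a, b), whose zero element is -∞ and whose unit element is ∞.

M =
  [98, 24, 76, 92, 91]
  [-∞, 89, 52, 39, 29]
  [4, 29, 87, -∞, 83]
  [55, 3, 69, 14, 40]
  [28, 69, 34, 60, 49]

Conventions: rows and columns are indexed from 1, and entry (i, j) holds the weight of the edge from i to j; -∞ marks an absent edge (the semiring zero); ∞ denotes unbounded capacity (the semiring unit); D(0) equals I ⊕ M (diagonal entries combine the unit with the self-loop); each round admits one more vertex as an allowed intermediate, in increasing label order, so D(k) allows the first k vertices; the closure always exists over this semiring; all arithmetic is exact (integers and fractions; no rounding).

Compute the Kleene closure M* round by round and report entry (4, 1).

D(0):
  [∞, 24, 76, 92, 91]
  [-∞, ∞, 52, 39, 29]
  [4, 29, ∞, -∞, 83]
  [55, 3, 69, ∞, 40]
  [28, 69, 34, 60, ∞]
D(1):
  [∞, 24, 76, 92, 91]
  [-∞, ∞, 52, 39, 29]
  [4, 29, ∞, 4, 83]
  [55, 24, 69, ∞, 55]
  [28, 69, 34, 60, ∞]
D(2):
  [∞, 24, 76, 92, 91]
  [-∞, ∞, 52, 39, 29]
  [4, 29, ∞, 29, 83]
  [55, 24, 69, ∞, 55]
  [28, 69, 52, 60, ∞]
D(3):
  [∞, 29, 76, 92, 91]
  [4, ∞, 52, 39, 52]
  [4, 29, ∞, 29, 83]
  [55, 29, 69, ∞, 69]
  [28, 69, 52, 60, ∞]
D(4):
  [∞, 29, 76, 92, 91]
  [39, ∞, 52, 39, 52]
  [29, 29, ∞, 29, 83]
  [55, 29, 69, ∞, 69]
  [55, 69, 60, 60, ∞]
D(5):
  [∞, 69, 76, 92, 91]
  [52, ∞, 52, 52, 52]
  [55, 69, ∞, 60, 83]
  [55, 69, 69, ∞, 69]
  [55, 69, 60, 60, ∞]
Answer: M*[4][1] = 55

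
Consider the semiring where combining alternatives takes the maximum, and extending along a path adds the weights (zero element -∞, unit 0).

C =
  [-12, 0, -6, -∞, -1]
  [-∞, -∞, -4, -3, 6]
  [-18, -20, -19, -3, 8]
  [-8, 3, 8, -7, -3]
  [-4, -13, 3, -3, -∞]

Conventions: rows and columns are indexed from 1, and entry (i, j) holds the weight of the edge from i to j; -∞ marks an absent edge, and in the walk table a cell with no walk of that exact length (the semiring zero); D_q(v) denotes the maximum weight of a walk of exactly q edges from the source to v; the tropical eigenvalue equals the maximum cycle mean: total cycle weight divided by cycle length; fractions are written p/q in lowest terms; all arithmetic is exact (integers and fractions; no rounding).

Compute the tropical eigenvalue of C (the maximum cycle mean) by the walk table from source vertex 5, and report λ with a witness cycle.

q=0: [-∞, -∞, -∞, -∞, 0]
q=1: [-4, -13, 3, -3, -∞]
q=2: [-11, 0, 5, 0, 11]
q=3: [7, 3, 14, 8, 13]
q=4: [9, 11, 16, 11, 22]
q=5: [18, 14, 25, 19, 24]
Optimal cycle mean attained by: cycle 3->5->3, total 8 + 3, length 2.
Answer: λ = 11/2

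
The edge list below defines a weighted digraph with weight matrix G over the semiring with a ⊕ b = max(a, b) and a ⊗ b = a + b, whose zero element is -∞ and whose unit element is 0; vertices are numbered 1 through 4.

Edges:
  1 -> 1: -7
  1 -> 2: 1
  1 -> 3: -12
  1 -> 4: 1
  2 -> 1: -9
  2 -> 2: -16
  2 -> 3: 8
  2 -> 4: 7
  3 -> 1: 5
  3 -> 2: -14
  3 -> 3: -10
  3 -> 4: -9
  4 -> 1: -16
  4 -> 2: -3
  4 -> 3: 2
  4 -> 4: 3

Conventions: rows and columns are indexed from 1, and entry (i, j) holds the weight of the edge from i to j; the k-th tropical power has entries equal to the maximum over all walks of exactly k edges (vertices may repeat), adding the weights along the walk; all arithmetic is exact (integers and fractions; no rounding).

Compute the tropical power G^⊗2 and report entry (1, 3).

G^⊗2:
  [-7, -2, 9, 8]
  [13, 4, 9, 10]
  [-2, 6, -6, 6]
  [7, 0, 5, 6]
Key observation: the optimum is the walk 1->2->3, with weight 1 + 8 = 9.
Optimal value attained by: walk 1->2->3.
Answer: (G^⊗2)[1][3] = 9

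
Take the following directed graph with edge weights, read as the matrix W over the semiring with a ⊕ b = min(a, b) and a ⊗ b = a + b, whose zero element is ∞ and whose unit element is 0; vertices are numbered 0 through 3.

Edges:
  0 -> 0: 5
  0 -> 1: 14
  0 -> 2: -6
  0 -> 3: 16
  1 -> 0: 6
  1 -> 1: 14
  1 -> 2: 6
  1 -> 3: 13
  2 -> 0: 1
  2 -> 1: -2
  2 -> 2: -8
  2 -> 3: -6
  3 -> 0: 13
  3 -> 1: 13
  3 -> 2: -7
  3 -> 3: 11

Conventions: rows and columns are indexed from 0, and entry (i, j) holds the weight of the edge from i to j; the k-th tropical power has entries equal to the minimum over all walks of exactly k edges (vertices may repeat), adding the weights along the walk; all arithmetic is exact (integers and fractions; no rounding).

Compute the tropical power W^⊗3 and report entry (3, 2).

W^⊗2:
  [-5, -8, -14, -12]
  [7, 4, -2, 0]
  [-7, -10, -16, -14]
  [-6, -9, -15, -13]
W^⊗3:
  [-13, -16, -22, -20]
  [-1, -4, -10, -8]
  [-15, -18, -24, -22]
  [-14, -17, -23, -21]
Key observation: the optimum is the walk 3->2->2->2, with weight (-7) + (-8) + (-8) = -23.
Optimal value attained by: walk 3->2->2->2.
Answer: (W^⊗3)[3][2] = -23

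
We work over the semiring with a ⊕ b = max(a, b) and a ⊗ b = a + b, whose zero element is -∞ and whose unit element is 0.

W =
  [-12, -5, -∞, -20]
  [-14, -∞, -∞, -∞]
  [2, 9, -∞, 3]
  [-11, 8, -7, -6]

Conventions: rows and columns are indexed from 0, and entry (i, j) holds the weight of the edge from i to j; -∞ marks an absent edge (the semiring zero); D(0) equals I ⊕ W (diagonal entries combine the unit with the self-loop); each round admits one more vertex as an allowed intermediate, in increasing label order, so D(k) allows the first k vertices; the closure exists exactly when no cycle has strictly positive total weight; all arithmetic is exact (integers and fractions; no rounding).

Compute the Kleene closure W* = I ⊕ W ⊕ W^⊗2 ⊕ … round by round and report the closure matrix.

D(0):
  [0, -5, -∞, -20]
  [-14, 0, -∞, -∞]
  [2, 9, 0, 3]
  [-11, 8, -7, 0]
D(1):
  [0, -5, -∞, -20]
  [-14, 0, -∞, -34]
  [2, 9, 0, 3]
  [-11, 8, -7, 0]
D(2):
  [0, -5, -∞, -20]
  [-14, 0, -∞, -34]
  [2, 9, 0, 3]
  [-6, 8, -7, 0]
D(3):
  [0, -5, -∞, -20]
  [-14, 0, -∞, -34]
  [2, 9, 0, 3]
  [-5, 8, -7, 0]
D(4):
  [0, -5, -27, -20]
  [-14, 0, -41, -34]
  [2, 11, 0, 3]
  [-5, 8, -7, 0]
Answer: W* = [[0, -5, -27, -20], [-14, 0, -41, -34], [2, 11, 0, 3], [-5, 8, -7, 0]]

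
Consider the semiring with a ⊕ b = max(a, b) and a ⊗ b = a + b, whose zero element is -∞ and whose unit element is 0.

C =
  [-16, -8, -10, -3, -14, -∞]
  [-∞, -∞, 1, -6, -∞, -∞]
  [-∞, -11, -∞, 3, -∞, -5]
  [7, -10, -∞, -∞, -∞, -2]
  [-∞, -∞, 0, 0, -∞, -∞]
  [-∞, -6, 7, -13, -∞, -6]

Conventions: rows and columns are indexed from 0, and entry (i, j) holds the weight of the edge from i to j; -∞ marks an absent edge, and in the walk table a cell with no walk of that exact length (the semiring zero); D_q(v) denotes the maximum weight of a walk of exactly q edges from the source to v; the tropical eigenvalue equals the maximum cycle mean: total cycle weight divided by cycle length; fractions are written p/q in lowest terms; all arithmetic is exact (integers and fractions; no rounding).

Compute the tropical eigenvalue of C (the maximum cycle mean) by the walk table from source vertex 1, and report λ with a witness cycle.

q=0: [-∞, 0, -∞, -∞, -∞, -∞]
q=1: [-∞, -∞, 1, -6, -∞, -∞]
q=2: [1, -10, -∞, 4, -∞, -4]
q=3: [11, -6, 3, -2, -13, 2]
q=4: [5, 3, 9, 8, -3, -2]
q=5: [15, -2, 5, 12, -9, 6]
q=6: [19, 7, 13, 12, 1, 10]
Optimal cycle mean attained by: cycle 2->3->5->2, total 3 + (-2) + 7, length 3.
Answer: λ = 8/3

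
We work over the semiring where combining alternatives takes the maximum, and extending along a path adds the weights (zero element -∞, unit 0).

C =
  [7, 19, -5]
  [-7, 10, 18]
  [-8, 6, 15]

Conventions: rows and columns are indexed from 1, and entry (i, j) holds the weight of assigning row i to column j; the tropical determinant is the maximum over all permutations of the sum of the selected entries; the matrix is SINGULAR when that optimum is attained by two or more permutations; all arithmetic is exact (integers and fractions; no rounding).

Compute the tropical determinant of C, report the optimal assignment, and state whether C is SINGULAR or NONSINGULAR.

σ = (1, 2, 3): 7 + 10 + 15 = 32
σ = (1, 3, 2): 7 + 18 + 6 = 31
σ = (2, 1, 3): 19 + (-7) + 15 = 27
σ = (2, 3, 1): 19 + 18 + (-8) = 29
σ = (3, 1, 2): (-5) + (-7) + 6 = -6
σ = (3, 2, 1): (-5) + 10 + (-8) = -3
Optimal value attained by: σ = (1, 2, 3).
Answer: det⊕(C) = 32; verdict: NONSINGULAR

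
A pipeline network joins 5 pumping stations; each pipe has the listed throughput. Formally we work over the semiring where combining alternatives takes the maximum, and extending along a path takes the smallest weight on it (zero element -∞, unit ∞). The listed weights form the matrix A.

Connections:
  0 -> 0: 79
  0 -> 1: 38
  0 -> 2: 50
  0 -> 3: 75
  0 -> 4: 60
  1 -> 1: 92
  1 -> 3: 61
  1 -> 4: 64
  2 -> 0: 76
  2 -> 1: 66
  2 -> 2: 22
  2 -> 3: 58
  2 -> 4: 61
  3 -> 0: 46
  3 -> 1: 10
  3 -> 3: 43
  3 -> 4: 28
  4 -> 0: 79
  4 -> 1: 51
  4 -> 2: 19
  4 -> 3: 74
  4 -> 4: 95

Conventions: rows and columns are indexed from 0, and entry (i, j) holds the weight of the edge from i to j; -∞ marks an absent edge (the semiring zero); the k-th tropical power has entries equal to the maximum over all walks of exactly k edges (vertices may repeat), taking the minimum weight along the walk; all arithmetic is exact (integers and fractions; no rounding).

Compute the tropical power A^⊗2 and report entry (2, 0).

A^⊗2:
  [79, 51, 50, 75, 60]
  [64, 92, 19, 64, 64]
  [76, 66, 50, 75, 64]
  [46, 38, 46, 46, 46]
  [79, 51, 50, 75, 95]
Key observation: the optimum is the walk 2->0->0, with weight 76 min 79 = 76.
Optimal value attained by: walk 2->0->0.
Answer: (A^⊗2)[2][0] = 76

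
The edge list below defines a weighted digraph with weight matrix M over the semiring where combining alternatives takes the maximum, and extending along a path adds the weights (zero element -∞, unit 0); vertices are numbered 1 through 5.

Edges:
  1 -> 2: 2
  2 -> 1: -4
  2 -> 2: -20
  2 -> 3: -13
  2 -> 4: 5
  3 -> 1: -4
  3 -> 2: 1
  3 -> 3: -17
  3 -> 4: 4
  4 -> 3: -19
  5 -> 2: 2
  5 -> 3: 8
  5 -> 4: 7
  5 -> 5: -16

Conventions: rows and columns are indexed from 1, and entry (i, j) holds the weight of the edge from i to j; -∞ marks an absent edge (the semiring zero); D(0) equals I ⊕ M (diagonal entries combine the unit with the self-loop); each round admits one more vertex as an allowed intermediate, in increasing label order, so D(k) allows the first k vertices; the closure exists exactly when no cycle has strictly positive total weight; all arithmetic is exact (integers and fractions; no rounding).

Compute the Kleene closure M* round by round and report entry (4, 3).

D(0):
  [0, 2, -∞, -∞, -∞]
  [-4, 0, -13, 5, -∞]
  [-4, 1, 0, 4, -∞]
  [-∞, -∞, -19, 0, -∞]
  [-∞, 2, 8, 7, 0]
D(1):
  [0, 2, -∞, -∞, -∞]
  [-4, 0, -13, 5, -∞]
  [-4, 1, 0, 4, -∞]
  [-∞, -∞, -19, 0, -∞]
  [-∞, 2, 8, 7, 0]
D(2):
  [0, 2, -11, 7, -∞]
  [-4, 0, -13, 5, -∞]
  [-3, 1, 0, 6, -∞]
  [-∞, -∞, -19, 0, -∞]
  [-2, 2, 8, 7, 0]
D(3):
  [0, 2, -11, 7, -∞]
  [-4, 0, -13, 5, -∞]
  [-3, 1, 0, 6, -∞]
  [-22, -18, -19, 0, -∞]
  [5, 9, 8, 14, 0]
D(4):
  [0, 2, -11, 7, -∞]
  [-4, 0, -13, 5, -∞]
  [-3, 1, 0, 6, -∞]
  [-22, -18, -19, 0, -∞]
  [5, 9, 8, 14, 0]
D(5):
  [0, 2, -11, 7, -∞]
  [-4, 0, -13, 5, -∞]
  [-3, 1, 0, 6, -∞]
  [-22, -18, -19, 0, -∞]
  [5, 9, 8, 14, 0]
Answer: M*[4][3] = -19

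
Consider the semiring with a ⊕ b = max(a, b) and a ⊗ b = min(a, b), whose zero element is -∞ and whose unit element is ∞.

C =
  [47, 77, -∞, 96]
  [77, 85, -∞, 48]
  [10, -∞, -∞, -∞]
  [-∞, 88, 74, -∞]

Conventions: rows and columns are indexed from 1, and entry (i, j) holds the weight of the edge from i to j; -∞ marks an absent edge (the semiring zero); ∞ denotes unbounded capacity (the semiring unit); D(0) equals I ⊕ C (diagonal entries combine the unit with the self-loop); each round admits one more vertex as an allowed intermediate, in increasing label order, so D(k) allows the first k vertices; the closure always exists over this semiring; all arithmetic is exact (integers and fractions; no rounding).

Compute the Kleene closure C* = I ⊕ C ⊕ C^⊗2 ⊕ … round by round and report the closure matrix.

D(0):
  [∞, 77, -∞, 96]
  [77, ∞, -∞, 48]
  [10, -∞, ∞, -∞]
  [-∞, 88, 74, ∞]
D(1):
  [∞, 77, -∞, 96]
  [77, ∞, -∞, 77]
  [10, 10, ∞, 10]
  [-∞, 88, 74, ∞]
D(2):
  [∞, 77, -∞, 96]
  [77, ∞, -∞, 77]
  [10, 10, ∞, 10]
  [77, 88, 74, ∞]
D(3):
  [∞, 77, -∞, 96]
  [77, ∞, -∞, 77]
  [10, 10, ∞, 10]
  [77, 88, 74, ∞]
D(4):
  [∞, 88, 74, 96]
  [77, ∞, 74, 77]
  [10, 10, ∞, 10]
  [77, 88, 74, ∞]
Answer: C* = [[∞, 88, 74, 96], [77, ∞, 74, 77], [10, 10, ∞, 10], [77, 88, 74, ∞]]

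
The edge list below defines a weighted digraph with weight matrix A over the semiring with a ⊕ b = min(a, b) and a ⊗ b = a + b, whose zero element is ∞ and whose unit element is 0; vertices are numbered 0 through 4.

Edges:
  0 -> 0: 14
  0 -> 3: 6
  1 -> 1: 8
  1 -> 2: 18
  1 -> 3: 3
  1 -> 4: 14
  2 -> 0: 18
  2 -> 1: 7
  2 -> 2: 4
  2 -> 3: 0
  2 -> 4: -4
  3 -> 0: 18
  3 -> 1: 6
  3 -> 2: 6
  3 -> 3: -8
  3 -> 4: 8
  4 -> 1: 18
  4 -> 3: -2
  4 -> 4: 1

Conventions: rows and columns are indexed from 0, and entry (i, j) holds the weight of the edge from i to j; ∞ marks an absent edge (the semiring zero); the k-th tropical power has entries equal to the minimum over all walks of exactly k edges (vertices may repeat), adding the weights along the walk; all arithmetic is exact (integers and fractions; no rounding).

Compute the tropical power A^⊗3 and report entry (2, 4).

A^⊗2:
  [24, 12, 12, -2, 14]
  [21, 9, 9, -5, 11]
  [18, 6, 6, -8, -3]
  [10, -2, -2, -16, 0]
  [16, 4, 4, -10, 2]
A^⊗3:
  [16, 4, 4, -10, 6]
  [13, 1, 1, -13, 3]
  [10, -2, -2, -16, -2]
  [2, -10, -10, -24, -8]
  [8, -4, -4, -18, -2]
Key observation: the optimum is the walk 2->4->4->4, with weight (-4) + 1 + 1 = -2.
Optimal value attained by: walk 2->4->4->4.
Answer: (A^⊗3)[2][4] = -2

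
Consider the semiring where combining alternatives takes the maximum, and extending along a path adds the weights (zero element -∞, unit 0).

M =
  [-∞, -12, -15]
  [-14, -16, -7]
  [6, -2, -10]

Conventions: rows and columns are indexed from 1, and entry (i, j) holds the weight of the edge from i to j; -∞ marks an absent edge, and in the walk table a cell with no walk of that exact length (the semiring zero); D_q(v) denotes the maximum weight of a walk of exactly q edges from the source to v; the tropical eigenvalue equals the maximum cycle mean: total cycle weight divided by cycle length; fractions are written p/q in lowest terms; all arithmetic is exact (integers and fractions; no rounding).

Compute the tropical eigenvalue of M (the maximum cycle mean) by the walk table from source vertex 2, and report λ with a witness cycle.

q=0: [-∞, 0, -∞]
q=1: [-14, -16, -7]
q=2: [-1, -9, -17]
q=3: [-11, -13, -16]
Optimal cycle mean attained by: cycle 1->2->3->1, total (-12) + (-7) + 6, length 3.
Answer: λ = -13/3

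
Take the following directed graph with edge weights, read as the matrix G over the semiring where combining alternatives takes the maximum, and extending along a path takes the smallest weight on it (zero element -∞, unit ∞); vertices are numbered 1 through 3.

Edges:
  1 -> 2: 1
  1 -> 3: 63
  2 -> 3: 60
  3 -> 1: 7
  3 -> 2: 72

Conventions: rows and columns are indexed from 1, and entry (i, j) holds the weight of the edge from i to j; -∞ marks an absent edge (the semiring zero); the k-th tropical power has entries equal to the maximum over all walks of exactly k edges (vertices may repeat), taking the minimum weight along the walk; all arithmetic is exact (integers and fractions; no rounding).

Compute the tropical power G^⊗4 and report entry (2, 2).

G^⊗2:
  [7, 63, 1]
  [7, 60, -∞]
  [-∞, 1, 60]
G^⊗3:
  [1, 1, 60]
  [-∞, 1, 60]
  [7, 60, 1]
G^⊗4:
  [7, 60, 1]
  [7, 60, 1]
  [1, 1, 60]
Key observation: the optimum is the walk 2->3->2->3->2, with weight 60 min 72 min 60 min 72 = 60.
Optimal value attained by: walk 2->3->2->3->2.
Answer: (G^⊗4)[2][2] = 60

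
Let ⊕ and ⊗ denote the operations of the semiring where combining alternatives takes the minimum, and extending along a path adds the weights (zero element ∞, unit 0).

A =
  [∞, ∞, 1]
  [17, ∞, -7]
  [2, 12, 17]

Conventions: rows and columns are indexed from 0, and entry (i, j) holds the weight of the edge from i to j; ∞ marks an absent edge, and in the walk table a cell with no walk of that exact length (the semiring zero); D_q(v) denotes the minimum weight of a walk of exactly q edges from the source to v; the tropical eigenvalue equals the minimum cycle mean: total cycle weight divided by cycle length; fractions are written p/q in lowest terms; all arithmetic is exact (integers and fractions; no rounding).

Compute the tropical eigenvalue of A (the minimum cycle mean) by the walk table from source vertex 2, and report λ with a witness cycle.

q=0: [∞, ∞, 0]
q=1: [2, 12, 17]
q=2: [19, 29, 3]
q=3: [5, 15, 20]
Optimal cycle mean attained by: cycle 0->2->0, total 1 + 2, length 2.
Answer: λ = 3/2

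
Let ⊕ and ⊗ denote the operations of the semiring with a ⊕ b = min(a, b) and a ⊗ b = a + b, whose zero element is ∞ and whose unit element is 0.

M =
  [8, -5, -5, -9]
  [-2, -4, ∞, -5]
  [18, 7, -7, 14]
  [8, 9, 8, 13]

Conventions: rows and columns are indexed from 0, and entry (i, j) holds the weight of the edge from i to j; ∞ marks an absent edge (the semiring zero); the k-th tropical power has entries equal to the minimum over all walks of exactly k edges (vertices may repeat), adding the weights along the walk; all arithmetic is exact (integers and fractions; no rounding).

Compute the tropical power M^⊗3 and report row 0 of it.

M^⊗2:
  [-7, -9, -12, -10]
  [-6, -8, -7, -11]
  [5, 0, -14, 2]
  [7, 3, 1, -1]
M^⊗3:
  [-11, -13, -19, -16]
  [-10, -12, -14, -15]
  [-2, -7, -21, -5]
  [1, -1, -6, -2]
Answer: row 0 of M^⊗3 = [-11, -13, -19, -16]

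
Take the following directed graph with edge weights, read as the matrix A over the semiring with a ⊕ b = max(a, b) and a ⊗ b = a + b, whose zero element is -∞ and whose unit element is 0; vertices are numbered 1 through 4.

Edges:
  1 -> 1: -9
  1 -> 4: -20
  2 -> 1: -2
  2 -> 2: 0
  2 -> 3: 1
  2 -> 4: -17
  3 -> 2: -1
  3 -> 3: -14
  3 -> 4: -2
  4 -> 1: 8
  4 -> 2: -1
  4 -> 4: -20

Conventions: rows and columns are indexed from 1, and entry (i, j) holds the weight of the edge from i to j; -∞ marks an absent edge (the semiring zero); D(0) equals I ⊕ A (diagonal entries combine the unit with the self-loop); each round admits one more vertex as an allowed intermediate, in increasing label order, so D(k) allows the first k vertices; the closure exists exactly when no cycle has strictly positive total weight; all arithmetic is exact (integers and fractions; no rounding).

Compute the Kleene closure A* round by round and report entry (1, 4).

D(0):
  [0, -∞, -∞, -20]
  [-2, 0, 1, -17]
  [-∞, -1, 0, -2]
  [8, -1, -∞, 0]
D(1):
  [0, -∞, -∞, -20]
  [-2, 0, 1, -17]
  [-∞, -1, 0, -2]
  [8, -1, -∞, 0]
D(2):
  [0, -∞, -∞, -20]
  [-2, 0, 1, -17]
  [-3, -1, 0, -2]
  [8, -1, 0, 0]
D(3):
  [0, -∞, -∞, -20]
  [-2, 0, 1, -1]
  [-3, -1, 0, -2]
  [8, -1, 0, 0]
D(4):
  [0, -21, -20, -20]
  [7, 0, 1, -1]
  [6, -1, 0, -2]
  [8, -1, 0, 0]
Answer: A*[1][4] = -20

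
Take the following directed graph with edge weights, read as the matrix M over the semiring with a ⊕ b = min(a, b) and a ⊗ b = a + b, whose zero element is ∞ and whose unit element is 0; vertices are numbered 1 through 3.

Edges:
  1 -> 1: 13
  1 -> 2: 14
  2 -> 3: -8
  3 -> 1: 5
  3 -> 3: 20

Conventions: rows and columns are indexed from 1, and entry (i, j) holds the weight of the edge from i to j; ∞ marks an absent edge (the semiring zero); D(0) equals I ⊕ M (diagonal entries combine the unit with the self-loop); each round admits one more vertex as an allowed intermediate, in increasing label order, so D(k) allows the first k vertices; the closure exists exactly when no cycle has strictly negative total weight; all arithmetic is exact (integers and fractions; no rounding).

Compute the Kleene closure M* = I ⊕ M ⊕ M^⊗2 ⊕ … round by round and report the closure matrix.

D(0):
  [0, 14, ∞]
  [∞, 0, -8]
  [5, ∞, 0]
D(1):
  [0, 14, ∞]
  [∞, 0, -8]
  [5, 19, 0]
D(2):
  [0, 14, 6]
  [∞, 0, -8]
  [5, 19, 0]
D(3):
  [0, 14, 6]
  [-3, 0, -8]
  [5, 19, 0]
Answer: M* = [[0, 14, 6], [-3, 0, -8], [5, 19, 0]]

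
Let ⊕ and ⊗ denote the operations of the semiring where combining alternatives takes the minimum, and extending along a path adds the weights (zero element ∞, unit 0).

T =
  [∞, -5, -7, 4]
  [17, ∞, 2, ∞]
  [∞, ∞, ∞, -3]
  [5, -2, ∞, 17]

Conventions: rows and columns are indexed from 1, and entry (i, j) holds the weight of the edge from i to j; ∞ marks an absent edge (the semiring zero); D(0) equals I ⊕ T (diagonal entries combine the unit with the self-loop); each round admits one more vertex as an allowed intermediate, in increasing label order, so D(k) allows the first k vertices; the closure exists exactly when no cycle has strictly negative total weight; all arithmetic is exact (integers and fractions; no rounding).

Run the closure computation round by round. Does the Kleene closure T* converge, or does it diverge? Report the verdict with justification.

D(0):
  [0, -5, -7, 4]
  [17, 0, 2, ∞]
  [∞, ∞, 0, -3]
  [5, -2, ∞, 0]
D(1):
  [0, -5, -7, 4]
  [17, 0, 2, 21]
  [∞, ∞, 0, -3]
  [5, -2, -2, 0]
D(2):
  [0, -5, -7, 4]
  [17, 0, 2, 21]
  [∞, ∞, 0, -3]
  [5, -2, -2, 0]
Detection: at round 3, diagonal entry (4, 4) turns strictly negative.
Key observation: the cycle 4->1->2->3->4 has total weight 5 + (-5) + 2 + (-3), which is strictly negative.
Answer: DIVERGES — negative cycle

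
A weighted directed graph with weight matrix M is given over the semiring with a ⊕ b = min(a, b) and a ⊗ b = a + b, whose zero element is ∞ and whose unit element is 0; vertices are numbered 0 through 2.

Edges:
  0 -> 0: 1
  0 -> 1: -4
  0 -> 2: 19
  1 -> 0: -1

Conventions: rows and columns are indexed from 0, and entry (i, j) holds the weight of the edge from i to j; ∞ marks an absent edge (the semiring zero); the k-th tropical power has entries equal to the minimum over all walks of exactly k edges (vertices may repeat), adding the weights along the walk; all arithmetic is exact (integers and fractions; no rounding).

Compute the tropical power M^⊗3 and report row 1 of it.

M^⊗2:
  [-5, -3, 20]
  [0, -5, 18]
  [∞, ∞, ∞]
M^⊗3:
  [-4, -9, 14]
  [-6, -4, 19]
  [∞, ∞, ∞]
Answer: row 1 of M^⊗3 = [-6, -4, 19]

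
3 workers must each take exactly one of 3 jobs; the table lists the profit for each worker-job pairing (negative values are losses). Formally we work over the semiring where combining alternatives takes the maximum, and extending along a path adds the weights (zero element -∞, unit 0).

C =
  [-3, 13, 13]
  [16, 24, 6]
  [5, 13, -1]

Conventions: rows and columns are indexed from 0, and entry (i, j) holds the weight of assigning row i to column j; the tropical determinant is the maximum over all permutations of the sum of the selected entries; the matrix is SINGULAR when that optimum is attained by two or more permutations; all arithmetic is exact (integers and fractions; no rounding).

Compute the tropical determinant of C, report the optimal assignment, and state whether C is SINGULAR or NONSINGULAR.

σ = (0, 1, 2): (-3) + 24 + (-1) = 20
σ = (0, 2, 1): (-3) + 6 + 13 = 16
σ = (1, 0, 2): 13 + 16 + (-1) = 28
σ = (1, 2, 0): 13 + 6 + 5 = 24
σ = (2, 0, 1): 13 + 16 + 13 = 42
σ = (2, 1, 0): 13 + 24 + 5 = 42
Optimal value attained by: σ = (2, 0, 1).
Answer: det⊕(C) = 42; verdict: SINGULAR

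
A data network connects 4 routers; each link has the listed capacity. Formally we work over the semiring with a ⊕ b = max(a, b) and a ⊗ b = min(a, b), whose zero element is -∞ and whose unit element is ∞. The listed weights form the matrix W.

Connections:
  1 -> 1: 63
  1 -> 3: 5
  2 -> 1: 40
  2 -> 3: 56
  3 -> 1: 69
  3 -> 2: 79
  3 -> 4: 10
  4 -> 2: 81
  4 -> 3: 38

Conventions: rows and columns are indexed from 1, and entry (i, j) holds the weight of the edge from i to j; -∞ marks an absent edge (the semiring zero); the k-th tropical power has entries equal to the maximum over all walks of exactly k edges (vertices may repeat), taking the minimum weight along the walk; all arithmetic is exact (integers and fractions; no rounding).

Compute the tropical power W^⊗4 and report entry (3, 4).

W^⊗2:
  [63, 5, 5, 5]
  [56, 56, 5, 10]
  [63, 10, 56, -∞]
  [40, 38, 56, 10]
W^⊗3:
  [63, 5, 5, 5]
  [56, 10, 56, 5]
  [63, 56, 10, 10]
  [56, 56, 38, 10]
W^⊗4:
  [63, 5, 5, 5]
  [56, 56, 10, 10]
  [63, 10, 56, 10]
  [56, 38, 56, 10]
Key observation: the optimum is the walk 3->4->2->3->4, with weight 10 min 81 min 56 min 10 = 10.
Optimal value attained by: walk 3->4->2->3->4.
Answer: (W^⊗4)[3][4] = 10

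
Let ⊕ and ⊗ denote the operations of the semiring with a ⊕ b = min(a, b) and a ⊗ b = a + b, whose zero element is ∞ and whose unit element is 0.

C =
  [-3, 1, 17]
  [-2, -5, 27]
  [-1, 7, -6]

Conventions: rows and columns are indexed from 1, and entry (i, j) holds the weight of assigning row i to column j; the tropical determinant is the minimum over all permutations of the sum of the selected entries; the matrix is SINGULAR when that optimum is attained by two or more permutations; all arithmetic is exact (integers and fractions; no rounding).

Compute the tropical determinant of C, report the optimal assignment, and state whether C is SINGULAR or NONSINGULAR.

σ = (1, 2, 3): (-3) + (-5) + (-6) = -14
σ = (1, 3, 2): (-3) + 27 + 7 = 31
σ = (2, 1, 3): 1 + (-2) + (-6) = -7
σ = (2, 3, 1): 1 + 27 + (-1) = 27
σ = (3, 1, 2): 17 + (-2) + 7 = 22
σ = (3, 2, 1): 17 + (-5) + (-1) = 11
Optimal value attained by: σ = (1, 2, 3).
Answer: det⊕(C) = -14; verdict: NONSINGULAR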